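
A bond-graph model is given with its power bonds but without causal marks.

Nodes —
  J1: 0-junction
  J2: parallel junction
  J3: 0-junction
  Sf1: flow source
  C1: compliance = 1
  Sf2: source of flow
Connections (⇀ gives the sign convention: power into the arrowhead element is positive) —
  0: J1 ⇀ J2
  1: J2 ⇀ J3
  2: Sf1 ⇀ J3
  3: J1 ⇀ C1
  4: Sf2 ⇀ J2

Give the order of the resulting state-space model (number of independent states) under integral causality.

bond 2 |Sf1  (Sf1: flow source, stroke at near end)
bond 4 |Sf2  (Sf2 (Sf) sets flow on bond)
bond 1 |J3  (only one effort-in slot at J3)
bond 0 |J2  (closing 0-jn rule on J2)
bond 3 |J1  (only one effort-in slot at J1)

1  (C1 all integral)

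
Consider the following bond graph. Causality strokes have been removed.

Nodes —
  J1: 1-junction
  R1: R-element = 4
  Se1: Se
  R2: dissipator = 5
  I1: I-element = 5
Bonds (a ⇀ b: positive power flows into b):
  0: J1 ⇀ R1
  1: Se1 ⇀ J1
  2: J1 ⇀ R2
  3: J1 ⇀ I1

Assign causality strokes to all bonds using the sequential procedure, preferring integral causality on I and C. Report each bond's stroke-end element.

bond 0 stroke→J1
bond 1 stroke→J1
bond 2 stroke→J1
bond 3 stroke→I1

b1 stroke→J1  (Se1: effort source, stroke at far end)
b3 stroke→I1  (prefer integral on I1)
b0 stroke→J1  (J1 flow already set via bond 3)
b2 stroke→J1  (J1 flow already set via bond 3)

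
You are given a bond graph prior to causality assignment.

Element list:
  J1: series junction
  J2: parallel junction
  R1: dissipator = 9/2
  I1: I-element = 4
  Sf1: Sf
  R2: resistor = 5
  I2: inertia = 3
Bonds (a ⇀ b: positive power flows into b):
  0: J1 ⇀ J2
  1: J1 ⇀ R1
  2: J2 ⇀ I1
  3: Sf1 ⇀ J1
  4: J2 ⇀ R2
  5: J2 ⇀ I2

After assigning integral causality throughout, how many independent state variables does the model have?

2  (I1, I2 all integral)

b3 →Sf1  (Sf1: flow source, stroke at near end)
b0 →J1  (common-f at J1 fixed by 3)
b1 →J1  (J1: bond 3 brought flow, rest push out)
b2 →I1  (I1: I, integral causality)
b5 →I2  (I2 integral (f out))
b4 →J2  (only one effort-in slot at J2)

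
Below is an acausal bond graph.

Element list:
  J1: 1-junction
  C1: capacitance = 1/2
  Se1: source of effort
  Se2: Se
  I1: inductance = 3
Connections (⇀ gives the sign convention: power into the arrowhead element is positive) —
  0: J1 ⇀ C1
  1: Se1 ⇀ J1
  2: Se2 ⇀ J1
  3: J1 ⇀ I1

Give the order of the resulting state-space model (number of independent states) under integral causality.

2  (C1, I1 all integral)

β1 stroke at J1  (Se1: effort source, stroke at far end)
β2 stroke at J1  (source Se2 imposes e)
β0 stroke at J1  (prefer integral on C1)
β3 stroke at I1  (closing 1-jn rule on J1)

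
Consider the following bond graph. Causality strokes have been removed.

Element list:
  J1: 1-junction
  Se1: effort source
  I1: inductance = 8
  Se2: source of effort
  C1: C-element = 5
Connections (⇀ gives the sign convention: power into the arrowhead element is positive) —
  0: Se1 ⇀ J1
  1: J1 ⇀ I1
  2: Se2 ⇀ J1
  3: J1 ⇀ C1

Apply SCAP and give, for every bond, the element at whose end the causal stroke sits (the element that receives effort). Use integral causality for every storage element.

β0 stroke→J1
β1 stroke→I1
β2 stroke→J1
β3 stroke→J1

b0 →J1  (Se1: effort source, stroke at far end)
b2 →J1  (Se2: effort source, stroke at far end)
b1 →I1  (I1 integral (f out))
b3 →J1  (1-jn J1 has f-setter on 1)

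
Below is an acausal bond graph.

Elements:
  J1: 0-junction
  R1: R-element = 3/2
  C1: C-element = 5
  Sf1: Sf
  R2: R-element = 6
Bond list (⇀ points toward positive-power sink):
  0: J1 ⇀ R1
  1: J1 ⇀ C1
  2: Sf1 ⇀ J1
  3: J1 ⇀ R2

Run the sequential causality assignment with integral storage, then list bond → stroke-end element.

b0 |R1
b1 |J1
b2 |Sf1
b3 |R2

b2 |Sf1  (Sf1 fixes flow; stroke at Sf1)
b1 |J1  (prefer integral on C1)
b0 |R1  (0-jn J1 has e-setter on 1)
b3 |R2  (0-jn J1 has e-setter on 1)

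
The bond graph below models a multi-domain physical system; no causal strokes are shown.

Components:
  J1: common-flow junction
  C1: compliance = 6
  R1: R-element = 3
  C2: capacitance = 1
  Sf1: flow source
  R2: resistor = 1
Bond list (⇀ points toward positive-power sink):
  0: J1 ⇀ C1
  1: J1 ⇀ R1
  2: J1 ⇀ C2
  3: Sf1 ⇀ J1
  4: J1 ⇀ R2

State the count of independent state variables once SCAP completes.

2  (C1, C2 all integral)

#3 stroke→Sf1  (Sf1 fixes flow; stroke at Sf1)
#0 stroke→J1  (1-jn J1 has f-setter on 3)
#1 stroke→J1  (1-jn J1 has f-setter on 3)
#2 stroke→J1  (1-jn J1 has f-setter on 3)
#4 stroke→J1  (J1 flow already set via bond 3)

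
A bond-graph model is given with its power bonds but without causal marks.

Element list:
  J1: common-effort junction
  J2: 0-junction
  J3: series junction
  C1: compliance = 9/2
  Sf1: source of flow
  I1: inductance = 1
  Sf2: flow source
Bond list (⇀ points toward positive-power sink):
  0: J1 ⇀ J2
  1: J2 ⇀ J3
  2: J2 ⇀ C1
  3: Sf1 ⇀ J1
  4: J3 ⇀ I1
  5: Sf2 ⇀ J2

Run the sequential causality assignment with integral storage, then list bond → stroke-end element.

b3 stroke at Sf1  (Sf1 (Sf) sets flow on bond)
b5 stroke at Sf2  (Sf2 (Sf) sets flow on bond)
b0 stroke at J1  (closing 0-jn rule on J1)
b2 stroke at J2  (C1: C, integral causality)
b1 stroke at J3  (0-jn J2 has e-setter on 2)
b4 stroke at I1  (only one flow-in slot at J3)

bond 0 stroke at J1
bond 1 stroke at J3
bond 2 stroke at J2
bond 3 stroke at Sf1
bond 4 stroke at I1
bond 5 stroke at Sf2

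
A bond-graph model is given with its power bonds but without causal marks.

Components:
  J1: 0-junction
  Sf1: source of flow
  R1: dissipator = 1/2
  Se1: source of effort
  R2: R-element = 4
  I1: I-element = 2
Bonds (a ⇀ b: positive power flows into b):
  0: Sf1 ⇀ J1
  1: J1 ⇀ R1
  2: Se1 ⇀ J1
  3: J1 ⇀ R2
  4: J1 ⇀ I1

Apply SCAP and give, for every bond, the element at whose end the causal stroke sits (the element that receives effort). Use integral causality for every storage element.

β0 |Sf1
β1 |R1
β2 |J1
β3 |R2
β4 |I1

bond 0 stroke→Sf1  (source Sf1 imposes f)
bond 2 stroke→J1  (Se1 fixes effort; stroke away)
bond 1 stroke→R1  (J1 effort already set via bond 2)
bond 3 stroke→R2  (J1: bond 2 brought effort, rest push out)
bond 4 stroke→I1  (0-jn J1 has e-setter on 2)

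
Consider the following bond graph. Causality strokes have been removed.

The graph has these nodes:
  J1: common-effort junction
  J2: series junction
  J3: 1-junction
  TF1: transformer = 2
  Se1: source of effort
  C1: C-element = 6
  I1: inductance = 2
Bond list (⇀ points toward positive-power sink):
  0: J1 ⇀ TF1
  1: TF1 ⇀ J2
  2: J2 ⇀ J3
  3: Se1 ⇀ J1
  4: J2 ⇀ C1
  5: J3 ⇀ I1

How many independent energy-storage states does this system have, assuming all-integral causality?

#3 stroke at J1  (Se1: effort source, stroke at far end)
#0 stroke at TF1  (0-jn J1 has e-setter on 3)
#1 stroke at J2  (TF1: transformer flips bond 0)
#4 stroke at J2  (C1 integral (e out))
#2 stroke at J3  (closing 1-jn rule on J2)
#5 stroke at I1  (J3 needs exactly one f-in)

2  (C1, I1 all integral)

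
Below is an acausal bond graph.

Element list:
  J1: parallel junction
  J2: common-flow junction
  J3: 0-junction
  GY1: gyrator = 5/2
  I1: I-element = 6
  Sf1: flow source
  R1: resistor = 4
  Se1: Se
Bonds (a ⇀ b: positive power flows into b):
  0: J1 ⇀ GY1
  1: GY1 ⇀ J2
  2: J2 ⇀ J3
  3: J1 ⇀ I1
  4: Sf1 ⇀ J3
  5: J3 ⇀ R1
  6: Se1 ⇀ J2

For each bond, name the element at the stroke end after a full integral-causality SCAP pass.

bond 0 →J1
bond 1 →J2
bond 2 →J3
bond 3 →I1
bond 4 →Sf1
bond 5 →R1
bond 6 →J2

#4 stroke→Sf1  (source Sf1 imposes f)
#6 stroke→J2  (Se1 (Se) sets effort on bond)
#3 stroke→I1  (I1 integral (f out))
#0 stroke→J1  (J1 needs exactly one e-in)
#1 stroke→J2  (through GY1, causality inverts; strokes same side of GY1)
#2 stroke→J3  (J2: last free bond brings flow in)
#5 stroke→R1  (J3: bond 2 brought effort, rest push out)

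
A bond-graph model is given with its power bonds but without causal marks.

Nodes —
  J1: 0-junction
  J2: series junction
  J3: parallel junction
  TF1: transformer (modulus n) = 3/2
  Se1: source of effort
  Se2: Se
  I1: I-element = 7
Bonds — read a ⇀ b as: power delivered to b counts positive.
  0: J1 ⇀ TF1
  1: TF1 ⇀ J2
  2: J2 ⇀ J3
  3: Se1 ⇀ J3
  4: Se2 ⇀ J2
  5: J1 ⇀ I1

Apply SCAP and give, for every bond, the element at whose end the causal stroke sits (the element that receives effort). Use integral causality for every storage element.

β3 →J3  (Se1 (Se) sets effort on bond)
β4 →J2  (Se2: effort source, stroke at far end)
β2 →J2  (0-jn J3 has e-setter on 3)
β1 →TF1  (J2 needs exactly one f-in)
β0 →J1  (TF1: transformer flips bond 1)
β5 →I1  (0-jn J1 has e-setter on 0)

β0 |J1
β1 |TF1
β2 |J2
β3 |J3
β4 |J2
β5 |I1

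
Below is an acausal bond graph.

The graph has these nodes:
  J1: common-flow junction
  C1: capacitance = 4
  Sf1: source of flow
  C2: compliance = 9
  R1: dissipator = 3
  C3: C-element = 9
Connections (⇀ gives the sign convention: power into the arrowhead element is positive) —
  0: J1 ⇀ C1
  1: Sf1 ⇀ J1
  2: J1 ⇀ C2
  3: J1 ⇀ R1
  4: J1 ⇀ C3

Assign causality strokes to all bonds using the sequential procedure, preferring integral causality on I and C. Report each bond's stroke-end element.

bond 0 →J1
bond 1 →Sf1
bond 2 →J1
bond 3 →J1
bond 4 →J1

b1 stroke at Sf1  (Sf1 (Sf) sets flow on bond)
b0 stroke at J1  (J1: bond 1 brought flow, rest push out)
b2 stroke at J1  (1-jn J1 has f-setter on 1)
b3 stroke at J1  (1-jn J1 has f-setter on 1)
b4 stroke at J1  (J1: bond 1 brought flow, rest push out)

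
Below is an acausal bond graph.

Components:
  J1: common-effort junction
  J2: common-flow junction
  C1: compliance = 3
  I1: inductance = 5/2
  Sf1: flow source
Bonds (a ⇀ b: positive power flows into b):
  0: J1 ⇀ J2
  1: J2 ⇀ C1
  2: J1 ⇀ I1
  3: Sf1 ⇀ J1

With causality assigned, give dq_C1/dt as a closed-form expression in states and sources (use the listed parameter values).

dq_C1/dt = F_Sf1 - 2*p_I1/5

#3 stroke→Sf1  (Sf1 (Sf) sets flow on bond)
#1 stroke→J2  (C1: C, integral causality)
#0 stroke→J1  (J2: last free bond brings flow in)
#2 stroke→I1  (0-jn J1 has e-setter on 0)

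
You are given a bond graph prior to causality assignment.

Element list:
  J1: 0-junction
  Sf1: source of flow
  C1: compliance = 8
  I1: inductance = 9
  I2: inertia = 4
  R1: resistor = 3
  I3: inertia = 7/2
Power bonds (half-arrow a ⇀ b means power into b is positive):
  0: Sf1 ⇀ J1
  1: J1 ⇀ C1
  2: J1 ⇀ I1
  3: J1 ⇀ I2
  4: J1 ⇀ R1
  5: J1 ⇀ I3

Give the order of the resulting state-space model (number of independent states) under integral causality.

β0 →Sf1  (Sf1 (Sf) sets flow on bond)
β1 →J1  (C1 integral (e out))
β2 →I1  (common-e at J1 fixed by 1)
β3 →I2  (J1: bond 1 brought effort, rest push out)
β4 →R1  (J1 effort already set via bond 1)
β5 →I3  (J1: bond 1 brought effort, rest push out)

4  (C1, I1, I2, I3 all integral)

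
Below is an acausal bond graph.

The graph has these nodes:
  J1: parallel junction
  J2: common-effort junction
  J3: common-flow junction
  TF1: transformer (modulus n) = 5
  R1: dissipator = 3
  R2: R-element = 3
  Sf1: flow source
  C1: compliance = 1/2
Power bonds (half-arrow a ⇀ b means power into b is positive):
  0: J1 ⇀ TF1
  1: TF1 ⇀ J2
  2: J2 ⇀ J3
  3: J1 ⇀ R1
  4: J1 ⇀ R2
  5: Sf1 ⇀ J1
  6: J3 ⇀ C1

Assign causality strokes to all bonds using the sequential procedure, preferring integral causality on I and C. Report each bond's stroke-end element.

b0 →J1
b1 →TF1
b2 →J2
b3 →R1
b4 →R2
b5 →Sf1
b6 →J3

β5 stroke→Sf1  (Sf1: flow source, stroke at near end)
β6 stroke→J3  (C1: C, integral causality)
β2 stroke→J2  (closing 1-jn rule on J3)
β1 stroke→TF1  (J2: bond 2 brought effort, rest push out)
β0 stroke→J1  (TF1: transformer flips bond 1)
β3 stroke→R1  (common-e at J1 fixed by 0)
β4 stroke→R2  (common-e at J1 fixed by 0)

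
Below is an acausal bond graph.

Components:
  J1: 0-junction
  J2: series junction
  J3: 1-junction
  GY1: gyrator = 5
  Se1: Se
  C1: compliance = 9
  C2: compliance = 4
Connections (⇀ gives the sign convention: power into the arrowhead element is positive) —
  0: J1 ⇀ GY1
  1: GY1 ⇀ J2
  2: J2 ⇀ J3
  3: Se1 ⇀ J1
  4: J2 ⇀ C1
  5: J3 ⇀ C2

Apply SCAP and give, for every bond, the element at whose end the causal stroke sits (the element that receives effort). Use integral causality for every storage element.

b3 stroke at J1  (source Se1 imposes e)
b0 stroke at GY1  (common-e at J1 fixed by 3)
b1 stroke at GY1  (through GY1, causality inverts; strokes same side of GY1)
b2 stroke at J2  (common-f at J2 fixed by 1)
b4 stroke at J2  (common-f at J2 fixed by 1)
b5 stroke at J3  (J3: bond 2 brought flow, rest push out)

β0 |GY1
β1 |GY1
β2 |J2
β3 |J1
β4 |J2
β5 |J3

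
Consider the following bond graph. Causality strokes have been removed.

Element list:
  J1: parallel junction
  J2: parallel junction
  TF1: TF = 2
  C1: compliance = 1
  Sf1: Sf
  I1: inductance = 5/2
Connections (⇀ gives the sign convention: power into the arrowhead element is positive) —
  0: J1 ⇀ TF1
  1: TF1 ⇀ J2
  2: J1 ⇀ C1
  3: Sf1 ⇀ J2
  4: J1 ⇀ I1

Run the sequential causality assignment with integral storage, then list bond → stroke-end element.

β0 →TF1
β1 →J2
β2 →J1
β3 →Sf1
β4 →I1

#3 |Sf1  (source Sf1 imposes f)
#1 |J2  (J2: last free bond brings effort in)
#0 |TF1  (TF1 one-in-one-out from 1)
#2 |J1  (C1 outputs effort q/C1)
#4 |I1  (common-e at J1 fixed by 2)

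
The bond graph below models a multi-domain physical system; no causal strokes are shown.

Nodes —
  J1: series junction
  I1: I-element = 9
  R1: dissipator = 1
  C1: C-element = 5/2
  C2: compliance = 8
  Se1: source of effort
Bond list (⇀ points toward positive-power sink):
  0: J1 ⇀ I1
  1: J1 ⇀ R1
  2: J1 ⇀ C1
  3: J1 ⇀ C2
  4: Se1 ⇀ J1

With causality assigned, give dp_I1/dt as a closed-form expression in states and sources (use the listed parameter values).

dp_I1/dt = E_Se1 - p_I1/9 - 2*q_C1/5 - q_C2/8

β4 |J1  (Se1: effort source, stroke at far end)
β0 |I1  (I1 outputs flow p/I1)
β1 |J1  (common-f at J1 fixed by 0)
β2 |J1  (J1 flow already set via bond 0)
β3 |J1  (J1: bond 0 brought flow, rest push out)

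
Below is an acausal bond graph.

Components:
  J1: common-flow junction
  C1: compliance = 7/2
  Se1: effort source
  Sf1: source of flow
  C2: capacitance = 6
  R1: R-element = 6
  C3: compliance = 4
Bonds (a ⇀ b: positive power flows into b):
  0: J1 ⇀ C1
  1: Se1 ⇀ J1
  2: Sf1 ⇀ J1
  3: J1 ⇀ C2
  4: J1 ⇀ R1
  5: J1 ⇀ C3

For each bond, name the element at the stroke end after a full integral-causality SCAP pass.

bond 1 →J1  (Se1 (Se) sets effort on bond)
bond 2 →Sf1  (Sf1 fixes flow; stroke at Sf1)
bond 0 →J1  (common-f at J1 fixed by 2)
bond 3 →J1  (J1: bond 2 brought flow, rest push out)
bond 4 →J1  (1-jn J1 has f-setter on 2)
bond 5 →J1  (J1: bond 2 brought flow, rest push out)

bond 0 stroke at J1
bond 1 stroke at J1
bond 2 stroke at Sf1
bond 3 stroke at J1
bond 4 stroke at J1
bond 5 stroke at J1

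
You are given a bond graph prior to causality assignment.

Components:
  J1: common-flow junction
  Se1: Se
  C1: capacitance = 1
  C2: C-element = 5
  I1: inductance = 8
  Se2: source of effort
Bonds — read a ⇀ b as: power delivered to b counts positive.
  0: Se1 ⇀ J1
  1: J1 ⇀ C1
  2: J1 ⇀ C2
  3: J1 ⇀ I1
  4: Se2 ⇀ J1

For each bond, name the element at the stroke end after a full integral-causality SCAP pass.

#0 |J1
#1 |J1
#2 |J1
#3 |I1
#4 |J1

b0 stroke at J1  (Se1 (Se) sets effort on bond)
b4 stroke at J1  (Se2 fixes effort; stroke away)
b1 stroke at J1  (prefer integral on C1)
b2 stroke at J1  (C2 outputs effort q/C2)
b3 stroke at I1  (J1 needs exactly one f-in)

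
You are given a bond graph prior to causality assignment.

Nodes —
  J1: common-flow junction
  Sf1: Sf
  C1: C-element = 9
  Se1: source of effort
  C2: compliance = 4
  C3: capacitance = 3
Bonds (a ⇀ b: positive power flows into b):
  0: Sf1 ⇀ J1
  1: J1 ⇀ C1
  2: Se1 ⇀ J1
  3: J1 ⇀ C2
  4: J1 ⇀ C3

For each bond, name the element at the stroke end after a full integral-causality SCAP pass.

β0 stroke→Sf1  (Sf1 fixes flow; stroke at Sf1)
β2 stroke→J1  (source Se1 imposes e)
β1 stroke→J1  (J1: bond 0 brought flow, rest push out)
β3 stroke→J1  (J1 flow already set via bond 0)
β4 stroke→J1  (J1 flow already set via bond 0)

#0 →Sf1
#1 →J1
#2 →J1
#3 →J1
#4 →J1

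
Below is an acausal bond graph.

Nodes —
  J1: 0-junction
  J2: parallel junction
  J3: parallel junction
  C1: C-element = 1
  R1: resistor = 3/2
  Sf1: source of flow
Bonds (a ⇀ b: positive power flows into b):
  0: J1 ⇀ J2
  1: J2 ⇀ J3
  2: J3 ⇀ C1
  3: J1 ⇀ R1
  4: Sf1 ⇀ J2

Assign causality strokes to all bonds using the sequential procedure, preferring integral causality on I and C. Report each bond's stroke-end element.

b4 stroke at Sf1  (Sf1 fixes flow; stroke at Sf1)
b2 stroke at J3  (C1 integral (e out))
b1 stroke at J2  (common-e at J3 fixed by 2)
b0 stroke at J1  (J2 effort already set via bond 1)
b3 stroke at R1  (J1 effort already set via bond 0)

bond 0 →J1
bond 1 →J2
bond 2 →J3
bond 3 →R1
bond 4 →Sf1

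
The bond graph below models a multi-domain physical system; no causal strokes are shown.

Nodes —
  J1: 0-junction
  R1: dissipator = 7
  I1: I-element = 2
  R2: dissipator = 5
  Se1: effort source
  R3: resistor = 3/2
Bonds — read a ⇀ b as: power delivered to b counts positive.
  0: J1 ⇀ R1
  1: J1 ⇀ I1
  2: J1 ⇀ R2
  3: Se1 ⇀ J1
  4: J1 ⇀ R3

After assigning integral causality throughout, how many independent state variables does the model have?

1  (I1 all integral)

b3 →J1  (source Se1 imposes e)
b0 →R1  (J1 effort already set via bond 3)
b1 →I1  (J1 effort already set via bond 3)
b2 →R2  (0-jn J1 has e-setter on 3)
b4 →R3  (0-jn J1 has e-setter on 3)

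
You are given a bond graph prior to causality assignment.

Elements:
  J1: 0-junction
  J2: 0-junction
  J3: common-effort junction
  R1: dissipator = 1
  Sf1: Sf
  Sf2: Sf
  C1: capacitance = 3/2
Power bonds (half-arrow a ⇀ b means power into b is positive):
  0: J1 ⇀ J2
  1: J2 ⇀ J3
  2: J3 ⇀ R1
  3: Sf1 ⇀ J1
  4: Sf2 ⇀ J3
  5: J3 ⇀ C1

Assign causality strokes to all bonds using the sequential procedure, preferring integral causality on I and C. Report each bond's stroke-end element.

b3 stroke at Sf1  (source Sf1 imposes f)
b4 stroke at Sf2  (Sf2 (Sf) sets flow on bond)
b0 stroke at J1  (J1: last free bond brings effort in)
b1 stroke at J2  (J2: last free bond brings effort in)
b5 stroke at J3  (C1: C, integral causality)
b2 stroke at R1  (J3 effort already set via bond 5)

bond 0 stroke at J1
bond 1 stroke at J2
bond 2 stroke at R1
bond 3 stroke at Sf1
bond 4 stroke at Sf2
bond 5 stroke at J3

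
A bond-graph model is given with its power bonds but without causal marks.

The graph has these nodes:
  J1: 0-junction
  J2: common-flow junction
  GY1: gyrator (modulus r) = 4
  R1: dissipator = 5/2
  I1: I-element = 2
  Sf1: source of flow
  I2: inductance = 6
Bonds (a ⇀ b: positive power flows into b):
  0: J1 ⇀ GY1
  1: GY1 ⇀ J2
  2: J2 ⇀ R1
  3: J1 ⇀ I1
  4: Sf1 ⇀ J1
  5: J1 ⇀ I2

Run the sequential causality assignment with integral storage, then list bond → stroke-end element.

b4 stroke at Sf1  (source Sf1 imposes f)
b3 stroke at I1  (I1 outputs flow p/I1)
b5 stroke at I2  (I2 outputs flow p/I2)
b0 stroke at J1  (J1 needs exactly one e-in)
b1 stroke at J2  (through GY1, causality inverts; strokes same side of GY1)
b2 stroke at R1  (only one flow-in slot at J2)

#0 |J1
#1 |J2
#2 |R1
#3 |I1
#4 |Sf1
#5 |I2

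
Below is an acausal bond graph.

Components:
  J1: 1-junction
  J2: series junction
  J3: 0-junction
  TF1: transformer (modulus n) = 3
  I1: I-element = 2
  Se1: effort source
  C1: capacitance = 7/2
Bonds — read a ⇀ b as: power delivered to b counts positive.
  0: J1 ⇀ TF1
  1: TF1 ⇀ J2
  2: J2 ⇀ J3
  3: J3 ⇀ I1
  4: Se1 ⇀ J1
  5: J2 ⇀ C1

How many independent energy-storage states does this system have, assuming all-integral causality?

2  (C1, I1 all integral)

β4 →J1  (Se1 (Se) sets effort on bond)
β0 →TF1  (J1: last free bond brings flow in)
β1 →J2  (through TF1, causality passes straight; one stroke at TF1)
β3 →I1  (I1: I, integral causality)
β2 →J3  (closing 0-jn rule on J3)
β5 →J2  (1-jn J2 has f-setter on 2)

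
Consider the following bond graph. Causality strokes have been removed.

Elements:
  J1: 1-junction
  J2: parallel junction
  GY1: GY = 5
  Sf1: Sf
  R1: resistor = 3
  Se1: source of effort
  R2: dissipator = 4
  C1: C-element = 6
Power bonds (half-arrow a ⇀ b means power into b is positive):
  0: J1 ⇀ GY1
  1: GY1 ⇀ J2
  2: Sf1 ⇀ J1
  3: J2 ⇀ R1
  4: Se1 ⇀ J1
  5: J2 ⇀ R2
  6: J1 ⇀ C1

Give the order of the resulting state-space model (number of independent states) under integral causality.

β2 stroke at Sf1  (source Sf1 imposes f)
β4 stroke at J1  (Se1 (Se) sets effort on bond)
β0 stroke at J1  (J1 flow already set via bond 2)
β6 stroke at J1  (common-f at J1 fixed by 2)
β1 stroke at J2  (through GY1, causality inverts; strokes same side of GY1)
β3 stroke at R1  (common-e at J2 fixed by 1)
β5 stroke at R2  (0-jn J2 has e-setter on 1)

1  (C1 all integral)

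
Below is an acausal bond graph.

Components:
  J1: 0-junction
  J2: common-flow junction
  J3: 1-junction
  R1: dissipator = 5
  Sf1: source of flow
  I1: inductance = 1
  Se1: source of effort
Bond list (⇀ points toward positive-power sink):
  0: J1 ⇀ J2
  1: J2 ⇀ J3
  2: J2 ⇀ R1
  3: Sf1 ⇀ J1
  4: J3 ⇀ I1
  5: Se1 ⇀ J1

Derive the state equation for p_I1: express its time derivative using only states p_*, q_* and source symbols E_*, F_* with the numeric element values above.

#3 stroke at Sf1  (Sf1 fixes flow; stroke at Sf1)
#5 stroke at J1  (Se1 fixes effort; stroke away)
#0 stroke at J2  (J1: bond 5 brought effort, rest push out)
#4 stroke at I1  (I1 outputs flow p/I1)
#1 stroke at J3  (1-jn J3 has f-setter on 4)
#2 stroke at J2  (J2 flow already set via bond 1)

dp_I1/dt = E_Se1 - 5*p_I1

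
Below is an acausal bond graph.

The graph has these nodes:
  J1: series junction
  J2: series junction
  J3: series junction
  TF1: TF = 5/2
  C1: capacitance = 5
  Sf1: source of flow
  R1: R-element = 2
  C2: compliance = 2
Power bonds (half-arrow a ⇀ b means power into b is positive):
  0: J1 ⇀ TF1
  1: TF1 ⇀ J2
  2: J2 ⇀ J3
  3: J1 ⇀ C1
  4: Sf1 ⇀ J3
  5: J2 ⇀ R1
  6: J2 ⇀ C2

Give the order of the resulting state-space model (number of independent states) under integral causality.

b4 stroke at Sf1  (Sf1 (Sf) sets flow on bond)
b2 stroke at J3  (common-f at J3 fixed by 4)
b1 stroke at J2  (J2 flow already set via bond 2)
b5 stroke at J2  (common-f at J2 fixed by 2)
b6 stroke at J2  (J2: bond 2 brought flow, rest push out)
b0 stroke at TF1  (TF1: transformer flips bond 1)
b3 stroke at J1  (1-jn J1 has f-setter on 0)

2  (C1, C2 all integral)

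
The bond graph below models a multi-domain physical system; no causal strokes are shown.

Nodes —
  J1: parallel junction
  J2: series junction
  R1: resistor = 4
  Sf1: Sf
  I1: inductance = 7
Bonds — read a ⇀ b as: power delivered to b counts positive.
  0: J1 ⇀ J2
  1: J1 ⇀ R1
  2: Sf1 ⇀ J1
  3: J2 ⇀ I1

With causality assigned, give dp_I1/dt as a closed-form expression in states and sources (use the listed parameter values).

dp_I1/dt = 4*F_Sf1 - 4*p_I1/7

β2 |Sf1  (source Sf1 imposes f)
β3 |I1  (I1 integral (f out))
β0 |J2  (common-f at J2 fixed by 3)
β1 |J1  (J1 needs exactly one e-in)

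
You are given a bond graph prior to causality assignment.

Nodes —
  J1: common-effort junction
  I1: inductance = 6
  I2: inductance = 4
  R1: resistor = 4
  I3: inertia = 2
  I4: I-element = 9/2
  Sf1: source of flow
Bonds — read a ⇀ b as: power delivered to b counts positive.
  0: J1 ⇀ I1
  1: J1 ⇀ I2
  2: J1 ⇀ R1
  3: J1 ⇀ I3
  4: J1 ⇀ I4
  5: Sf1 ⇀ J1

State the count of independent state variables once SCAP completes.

4  (I1, I2, I3, I4 all integral)

#5 →Sf1  (Sf1: flow source, stroke at near end)
#0 →I1  (I1: I, integral causality)
#1 →I2  (I2: I, integral causality)
#3 →I3  (prefer integral on I3)
#4 →I4  (I4: I, integral causality)
#2 →J1  (closing 0-jn rule on J1)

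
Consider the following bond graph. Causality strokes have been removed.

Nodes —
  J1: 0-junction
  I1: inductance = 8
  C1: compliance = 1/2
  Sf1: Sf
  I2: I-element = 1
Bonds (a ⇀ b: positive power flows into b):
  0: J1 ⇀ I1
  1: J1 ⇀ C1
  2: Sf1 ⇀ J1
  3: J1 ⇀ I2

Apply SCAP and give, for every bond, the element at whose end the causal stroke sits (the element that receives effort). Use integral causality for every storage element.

#0 |I1
#1 |J1
#2 |Sf1
#3 |I2

b2 →Sf1  (Sf1 fixes flow; stroke at Sf1)
b0 →I1  (prefer integral on I1)
b1 →J1  (C1: C, integral causality)
b3 →I2  (J1 effort already set via bond 1)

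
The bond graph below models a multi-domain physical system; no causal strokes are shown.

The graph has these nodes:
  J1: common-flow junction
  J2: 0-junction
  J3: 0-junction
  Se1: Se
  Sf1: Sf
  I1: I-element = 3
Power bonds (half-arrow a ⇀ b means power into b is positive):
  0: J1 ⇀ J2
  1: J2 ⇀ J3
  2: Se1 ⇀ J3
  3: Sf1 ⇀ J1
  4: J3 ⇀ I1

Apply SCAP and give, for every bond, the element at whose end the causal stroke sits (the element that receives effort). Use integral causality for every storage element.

bond 2 stroke→J3  (Se1 (Se) sets effort on bond)
bond 3 stroke→Sf1  (Sf1 (Sf) sets flow on bond)
bond 0 stroke→J1  (J1: bond 3 brought flow, rest push out)
bond 1 stroke→J2  (closing 0-jn rule on J2)
bond 4 stroke→I1  (J3: bond 2 brought effort, rest push out)

b0 →J1
b1 →J2
b2 →J3
b3 →Sf1
b4 →I1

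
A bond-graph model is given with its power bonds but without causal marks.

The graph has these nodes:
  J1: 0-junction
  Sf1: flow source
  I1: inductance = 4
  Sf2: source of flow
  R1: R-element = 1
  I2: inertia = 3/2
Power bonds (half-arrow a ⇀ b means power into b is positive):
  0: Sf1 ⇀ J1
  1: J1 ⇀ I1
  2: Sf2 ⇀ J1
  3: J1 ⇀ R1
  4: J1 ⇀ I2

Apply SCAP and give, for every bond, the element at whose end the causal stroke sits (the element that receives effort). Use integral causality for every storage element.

#0 |Sf1  (source Sf1 imposes f)
#2 |Sf2  (Sf2 fixes flow; stroke at Sf2)
#1 |I1  (prefer integral on I1)
#4 |I2  (I2 integral (f out))
#3 |J1  (J1 needs exactly one e-in)

#0 stroke→Sf1
#1 stroke→I1
#2 stroke→Sf2
#3 stroke→J1
#4 stroke→I2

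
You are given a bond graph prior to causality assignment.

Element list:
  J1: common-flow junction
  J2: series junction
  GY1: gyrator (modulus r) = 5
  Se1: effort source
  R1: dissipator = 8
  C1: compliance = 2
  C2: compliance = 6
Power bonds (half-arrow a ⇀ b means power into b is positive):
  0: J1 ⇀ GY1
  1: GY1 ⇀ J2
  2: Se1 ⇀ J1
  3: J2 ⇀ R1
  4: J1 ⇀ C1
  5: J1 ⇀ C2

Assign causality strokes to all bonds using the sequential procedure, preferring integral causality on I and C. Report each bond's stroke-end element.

b2 →J1  (Se1 (Se) sets effort on bond)
b4 →J1  (C1 integral (e out))
b5 →J1  (C2: C, integral causality)
b0 →GY1  (J1 needs exactly one f-in)
b1 →GY1  (through GY1, causality inverts; strokes same side of GY1)
b3 →J2  (J2: bond 1 brought flow, rest push out)

β0 |GY1
β1 |GY1
β2 |J1
β3 |J2
β4 |J1
β5 |J1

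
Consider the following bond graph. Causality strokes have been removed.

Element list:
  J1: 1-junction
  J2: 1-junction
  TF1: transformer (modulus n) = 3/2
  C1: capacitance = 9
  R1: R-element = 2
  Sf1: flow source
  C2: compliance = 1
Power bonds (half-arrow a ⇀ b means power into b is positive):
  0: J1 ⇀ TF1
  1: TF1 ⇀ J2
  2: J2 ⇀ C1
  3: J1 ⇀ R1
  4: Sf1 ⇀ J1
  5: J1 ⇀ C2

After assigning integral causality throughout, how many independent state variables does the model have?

2  (C1, C2 all integral)

#4 stroke at Sf1  (Sf1: flow source, stroke at near end)
#0 stroke at J1  (common-f at J1 fixed by 4)
#3 stroke at J1  (1-jn J1 has f-setter on 4)
#5 stroke at J1  (J1 flow already set via bond 4)
#1 stroke at TF1  (through TF1, causality passes straight; one stroke at TF1)
#2 stroke at J2  (J2 flow already set via bond 1)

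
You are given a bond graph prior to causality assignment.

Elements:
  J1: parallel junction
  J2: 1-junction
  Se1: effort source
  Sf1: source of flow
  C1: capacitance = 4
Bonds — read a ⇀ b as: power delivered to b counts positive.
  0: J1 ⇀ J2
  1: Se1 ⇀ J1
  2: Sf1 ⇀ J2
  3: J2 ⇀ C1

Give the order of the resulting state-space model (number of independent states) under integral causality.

bond 1 |J1  (source Se1 imposes e)
bond 2 |Sf1  (Sf1: flow source, stroke at near end)
bond 0 |J2  (common-e at J1 fixed by 1)
bond 3 |J2  (J2: bond 2 brought flow, rest push out)

1  (C1 all integral)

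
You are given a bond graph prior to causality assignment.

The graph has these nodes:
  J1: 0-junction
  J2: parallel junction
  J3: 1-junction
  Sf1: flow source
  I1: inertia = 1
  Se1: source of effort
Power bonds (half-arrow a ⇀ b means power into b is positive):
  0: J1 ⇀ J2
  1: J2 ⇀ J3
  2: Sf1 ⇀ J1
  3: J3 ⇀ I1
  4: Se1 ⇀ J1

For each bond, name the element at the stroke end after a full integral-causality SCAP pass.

#2 →Sf1  (Sf1 (Sf) sets flow on bond)
#4 →J1  (Se1 fixes effort; stroke away)
#0 →J2  (common-e at J1 fixed by 4)
#1 →J3  (J2: bond 0 brought effort, rest push out)
#3 →I1  (J3: last free bond brings flow in)

#0 |J2
#1 |J3
#2 |Sf1
#3 |I1
#4 |J1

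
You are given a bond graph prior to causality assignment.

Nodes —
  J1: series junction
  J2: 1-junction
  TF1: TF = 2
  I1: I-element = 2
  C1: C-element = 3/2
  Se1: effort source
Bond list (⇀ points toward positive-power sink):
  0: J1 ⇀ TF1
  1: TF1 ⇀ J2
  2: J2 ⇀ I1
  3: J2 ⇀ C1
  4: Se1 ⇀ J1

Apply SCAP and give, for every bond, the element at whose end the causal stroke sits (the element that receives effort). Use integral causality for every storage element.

bond 4 →J1  (source Se1 imposes e)
bond 0 →TF1  (only one flow-in slot at J1)
bond 1 →J2  (TF1 one-in-one-out from 0)
bond 2 →I1  (I1: I, integral causality)
bond 3 →J2  (1-jn J2 has f-setter on 2)

#0 →TF1
#1 →J2
#2 →I1
#3 →J2
#4 →J1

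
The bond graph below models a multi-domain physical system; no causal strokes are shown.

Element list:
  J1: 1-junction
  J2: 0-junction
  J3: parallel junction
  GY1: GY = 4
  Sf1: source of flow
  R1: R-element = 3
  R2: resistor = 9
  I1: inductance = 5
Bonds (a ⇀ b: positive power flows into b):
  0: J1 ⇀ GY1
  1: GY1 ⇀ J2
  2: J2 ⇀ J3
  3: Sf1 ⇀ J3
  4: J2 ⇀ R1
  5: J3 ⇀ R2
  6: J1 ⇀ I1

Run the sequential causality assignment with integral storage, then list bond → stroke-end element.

b3 stroke→Sf1  (Sf1: flow source, stroke at near end)
b6 stroke→I1  (I1: I, integral causality)
b0 stroke→J1  (1-jn J1 has f-setter on 6)
b1 stroke→J2  (GY GY1: same side as bond 0)
b2 stroke→J3  (common-e at J2 fixed by 1)
b4 stroke→R1  (0-jn J2 has e-setter on 1)
b5 stroke→R2  (common-e at J3 fixed by 2)

b0 stroke at J1
b1 stroke at J2
b2 stroke at J3
b3 stroke at Sf1
b4 stroke at R1
b5 stroke at R2
b6 stroke at I1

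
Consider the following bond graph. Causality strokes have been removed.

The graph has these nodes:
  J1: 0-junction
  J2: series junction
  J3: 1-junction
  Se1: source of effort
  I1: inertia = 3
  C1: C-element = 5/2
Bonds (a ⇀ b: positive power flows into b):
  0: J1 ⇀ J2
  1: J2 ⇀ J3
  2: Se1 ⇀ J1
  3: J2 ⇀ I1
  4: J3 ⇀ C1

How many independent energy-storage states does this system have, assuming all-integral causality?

b2 →J1  (Se1 fixes effort; stroke away)
b0 →J2  (common-e at J1 fixed by 2)
b3 →I1  (I1 outputs flow p/I1)
b1 →J2  (J2 flow already set via bond 3)
b4 →J3  (J3: bond 1 brought flow, rest push out)

2  (C1, I1 all integral)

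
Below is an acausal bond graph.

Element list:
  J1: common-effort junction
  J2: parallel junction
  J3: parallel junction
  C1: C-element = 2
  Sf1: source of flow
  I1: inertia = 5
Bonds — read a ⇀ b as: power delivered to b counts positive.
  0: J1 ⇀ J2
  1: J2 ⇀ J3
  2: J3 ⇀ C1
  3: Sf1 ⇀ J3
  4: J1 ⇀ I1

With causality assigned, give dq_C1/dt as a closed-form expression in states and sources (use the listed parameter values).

dq_C1/dt = F_Sf1 - p_I1/5

bond 3 |Sf1  (Sf1 (Sf) sets flow on bond)
bond 2 |J3  (prefer integral on C1)
bond 1 |J2  (J3: bond 2 brought effort, rest push out)
bond 0 |J1  (J2: bond 1 brought effort, rest push out)
bond 4 |I1  (common-e at J1 fixed by 0)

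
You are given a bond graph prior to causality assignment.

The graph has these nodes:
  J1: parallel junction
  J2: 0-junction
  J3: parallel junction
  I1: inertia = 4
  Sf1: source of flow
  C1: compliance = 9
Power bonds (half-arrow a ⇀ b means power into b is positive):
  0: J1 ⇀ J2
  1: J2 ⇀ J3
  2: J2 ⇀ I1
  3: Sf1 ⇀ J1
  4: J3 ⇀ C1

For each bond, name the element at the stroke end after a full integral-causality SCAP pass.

bond 3 stroke at Sf1  (Sf1: flow source, stroke at near end)
bond 0 stroke at J1  (J1: last free bond brings effort in)
bond 2 stroke at I1  (prefer integral on I1)
bond 1 stroke at J2  (J2 needs exactly one e-in)
bond 4 stroke at J3  (J3: last free bond brings effort in)

β0 →J1
β1 →J2
β2 →I1
β3 →Sf1
β4 →J3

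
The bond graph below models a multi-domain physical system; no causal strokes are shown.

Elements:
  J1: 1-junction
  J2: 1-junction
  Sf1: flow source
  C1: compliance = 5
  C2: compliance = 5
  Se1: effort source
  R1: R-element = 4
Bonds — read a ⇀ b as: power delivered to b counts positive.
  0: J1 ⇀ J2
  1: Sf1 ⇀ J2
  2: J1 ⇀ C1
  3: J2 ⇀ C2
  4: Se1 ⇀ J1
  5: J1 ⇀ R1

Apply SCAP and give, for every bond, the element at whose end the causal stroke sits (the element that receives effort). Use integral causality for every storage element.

#0 |J2
#1 |Sf1
#2 |J1
#3 |J2
#4 |J1
#5 |J1

#1 →Sf1  (Sf1 (Sf) sets flow on bond)
#4 →J1  (Se1 (Se) sets effort on bond)
#0 →J2  (1-jn J2 has f-setter on 1)
#3 →J2  (common-f at J2 fixed by 1)
#2 →J1  (common-f at J1 fixed by 0)
#5 →J1  (J1: bond 0 brought flow, rest push out)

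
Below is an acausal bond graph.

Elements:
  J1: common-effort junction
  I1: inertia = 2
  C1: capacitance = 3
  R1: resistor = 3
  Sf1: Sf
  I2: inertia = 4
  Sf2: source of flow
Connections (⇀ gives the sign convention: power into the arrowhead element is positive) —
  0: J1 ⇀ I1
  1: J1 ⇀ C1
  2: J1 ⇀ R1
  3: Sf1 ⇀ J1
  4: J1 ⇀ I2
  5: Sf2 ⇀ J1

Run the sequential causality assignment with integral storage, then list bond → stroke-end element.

bond 0 →I1
bond 1 →J1
bond 2 →R1
bond 3 →Sf1
bond 4 →I2
bond 5 →Sf2

b3 |Sf1  (Sf1: flow source, stroke at near end)
b5 |Sf2  (Sf2 (Sf) sets flow on bond)
b0 |I1  (I1: I, integral causality)
b1 |J1  (C1 integral (e out))
b2 |R1  (common-e at J1 fixed by 1)
b4 |I2  (0-jn J1 has e-setter on 1)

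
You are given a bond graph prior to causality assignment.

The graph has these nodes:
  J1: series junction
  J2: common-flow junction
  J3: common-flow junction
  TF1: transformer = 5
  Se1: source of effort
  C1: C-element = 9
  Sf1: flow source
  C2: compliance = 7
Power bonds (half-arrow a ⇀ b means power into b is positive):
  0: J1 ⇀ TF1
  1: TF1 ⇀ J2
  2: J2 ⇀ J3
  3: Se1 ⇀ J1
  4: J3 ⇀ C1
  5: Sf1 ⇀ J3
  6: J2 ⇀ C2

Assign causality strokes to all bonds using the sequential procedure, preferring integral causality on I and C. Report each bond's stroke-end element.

#0 stroke→TF1
#1 stroke→J2
#2 stroke→J3
#3 stroke→J1
#4 stroke→J3
#5 stroke→Sf1
#6 stroke→J2

β3 →J1  (source Se1 imposes e)
β5 →Sf1  (source Sf1 imposes f)
β0 →TF1  (only one flow-in slot at J1)
β2 →J3  (J3 flow already set via bond 5)
β4 →J3  (1-jn J3 has f-setter on 5)
β1 →J2  (through TF1, causality passes straight; one stroke at TF1)
β6 →J2  (J2: bond 2 brought flow, rest push out)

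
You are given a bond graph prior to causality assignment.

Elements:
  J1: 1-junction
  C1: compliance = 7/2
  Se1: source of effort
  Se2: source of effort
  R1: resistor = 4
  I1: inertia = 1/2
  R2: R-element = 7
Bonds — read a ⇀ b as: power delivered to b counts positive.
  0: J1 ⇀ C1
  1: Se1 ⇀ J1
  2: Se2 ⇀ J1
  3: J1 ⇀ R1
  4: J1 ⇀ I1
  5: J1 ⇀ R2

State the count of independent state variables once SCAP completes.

b1 →J1  (source Se1 imposes e)
b2 →J1  (Se2: effort source, stroke at far end)
b0 →J1  (prefer integral on C1)
b4 →I1  (I1 integral (f out))
b3 →J1  (J1 flow already set via bond 4)
b5 →J1  (1-jn J1 has f-setter on 4)

2  (C1, I1 all integral)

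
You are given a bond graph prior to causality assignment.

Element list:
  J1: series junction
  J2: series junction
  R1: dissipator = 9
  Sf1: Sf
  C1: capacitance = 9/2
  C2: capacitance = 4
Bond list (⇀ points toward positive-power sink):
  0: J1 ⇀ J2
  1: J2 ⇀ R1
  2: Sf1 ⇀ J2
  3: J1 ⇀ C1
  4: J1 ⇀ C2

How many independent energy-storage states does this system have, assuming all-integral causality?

2  (C1, C2 all integral)

b2 →Sf1  (Sf1: flow source, stroke at near end)
b0 →J2  (1-jn J2 has f-setter on 2)
b1 →J2  (1-jn J2 has f-setter on 2)
b3 →J1  (1-jn J1 has f-setter on 0)
b4 →J1  (J1 flow already set via bond 0)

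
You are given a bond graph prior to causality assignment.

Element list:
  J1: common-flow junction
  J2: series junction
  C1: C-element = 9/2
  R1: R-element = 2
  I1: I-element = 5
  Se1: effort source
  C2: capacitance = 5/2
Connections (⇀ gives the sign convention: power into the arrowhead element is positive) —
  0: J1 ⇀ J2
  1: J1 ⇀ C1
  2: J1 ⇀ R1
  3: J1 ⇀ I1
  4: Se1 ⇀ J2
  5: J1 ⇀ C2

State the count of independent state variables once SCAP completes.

3  (C1, C2, I1 all integral)

β4 stroke at J2  (source Se1 imposes e)
β0 stroke at J1  (closing 1-jn rule on J2)
β1 stroke at J1  (prefer integral on C1)
β3 stroke at I1  (I1 integral (f out))
β2 stroke at J1  (1-jn J1 has f-setter on 3)
β5 stroke at J1  (J1: bond 3 brought flow, rest push out)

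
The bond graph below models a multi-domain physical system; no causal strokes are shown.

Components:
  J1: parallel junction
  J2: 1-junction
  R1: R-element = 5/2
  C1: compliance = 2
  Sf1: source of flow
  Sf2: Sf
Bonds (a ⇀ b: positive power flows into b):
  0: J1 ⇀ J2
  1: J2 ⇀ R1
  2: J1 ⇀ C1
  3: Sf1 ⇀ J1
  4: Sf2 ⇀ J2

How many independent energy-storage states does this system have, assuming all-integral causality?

1  (C1 all integral)

bond 3 →Sf1  (Sf1: flow source, stroke at near end)
bond 4 →Sf2  (Sf2 fixes flow; stroke at Sf2)
bond 0 →J2  (J2 flow already set via bond 4)
bond 1 →J2  (J2 flow already set via bond 4)
bond 2 →J1  (J1: last free bond brings effort in)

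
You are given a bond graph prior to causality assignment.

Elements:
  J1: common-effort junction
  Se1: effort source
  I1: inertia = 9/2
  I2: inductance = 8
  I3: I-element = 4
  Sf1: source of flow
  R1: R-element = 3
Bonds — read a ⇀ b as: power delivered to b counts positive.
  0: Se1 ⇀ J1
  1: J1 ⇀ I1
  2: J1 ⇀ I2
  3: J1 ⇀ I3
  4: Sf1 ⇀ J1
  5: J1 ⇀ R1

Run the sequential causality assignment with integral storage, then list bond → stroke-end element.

bond 0 stroke→J1
bond 1 stroke→I1
bond 2 stroke→I2
bond 3 stroke→I3
bond 4 stroke→Sf1
bond 5 stroke→R1

b0 stroke→J1  (Se1 fixes effort; stroke away)
b4 stroke→Sf1  (Sf1 (Sf) sets flow on bond)
b1 stroke→I1  (0-jn J1 has e-setter on 0)
b2 stroke→I2  (common-e at J1 fixed by 0)
b3 stroke→I3  (J1 effort already set via bond 0)
b5 stroke→R1  (common-e at J1 fixed by 0)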